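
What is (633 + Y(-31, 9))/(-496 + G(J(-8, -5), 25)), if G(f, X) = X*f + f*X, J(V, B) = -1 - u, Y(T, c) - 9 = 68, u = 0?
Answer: -355/273 ≈ -1.3004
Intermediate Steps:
Y(T, c) = 77 (Y(T, c) = 9 + 68 = 77)
J(V, B) = -1 (J(V, B) = -1 - 1*0 = -1 + 0 = -1)
G(f, X) = 2*X*f (G(f, X) = X*f + X*f = 2*X*f)
(633 + Y(-31, 9))/(-496 + G(J(-8, -5), 25)) = (633 + 77)/(-496 + 2*25*(-1)) = 710/(-496 - 50) = 710/(-546) = 710*(-1/546) = -355/273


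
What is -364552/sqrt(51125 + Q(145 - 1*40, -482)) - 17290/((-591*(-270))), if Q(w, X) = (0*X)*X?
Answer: -1729/15957 - 364552*sqrt(2045)/10225 ≈ -1612.4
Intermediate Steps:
Q(w, X) = 0 (Q(w, X) = 0*X = 0)
-364552/sqrt(51125 + Q(145 - 1*40, -482)) - 17290/((-591*(-270))) = -364552/sqrt(51125 + 0) - 17290/((-591*(-270))) = -364552*sqrt(2045)/10225 - 17290/159570 = -364552*sqrt(2045)/10225 - 17290*1/159570 = -364552*sqrt(2045)/10225 - 1729/15957 = -1729/15957 - 364552*sqrt(2045)/10225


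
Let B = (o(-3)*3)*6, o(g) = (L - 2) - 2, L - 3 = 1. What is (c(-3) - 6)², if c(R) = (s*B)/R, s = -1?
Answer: 36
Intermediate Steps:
L = 4 (L = 3 + 1 = 4)
o(g) = 0 (o(g) = (4 - 2) - 2 = 2 - 2 = 0)
B = 0 (B = (0*3)*6 = 0*6 = 0)
c(R) = 0 (c(R) = (-1*0)/R = 0/R = 0)
(c(-3) - 6)² = (0 - 6)² = (-6)² = 36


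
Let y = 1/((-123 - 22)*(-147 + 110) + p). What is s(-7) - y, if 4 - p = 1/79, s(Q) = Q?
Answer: -2969129/424150 ≈ -7.0002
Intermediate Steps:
p = 315/79 (p = 4 - 1/79 = 315/79 ≈ 3.9873)
y = 79/424150 (y = 1/((-123 - 22)*(-147 + 110) + 315/79) = 1/(-145*(-37) + 315/79) = 1/(5365 + 315/79) = 1/(424150/79) = 79/424150 ≈ 0.00018625)
s(-7) - y = -7 - 1*79/424150 = -7 - 79/424150 = -2969129/424150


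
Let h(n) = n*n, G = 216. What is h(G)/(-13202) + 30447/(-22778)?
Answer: -104620833/21479654 ≈ -4.8707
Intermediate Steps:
h(n) = n**2
h(G)/(-13202) + 30447/(-22778) = 216**2/(-13202) + 30447/(-22778) = 46656*(-1/13202) + 30447*(-1/22778) = -23328/6601 - 30447/22778 = -104620833/21479654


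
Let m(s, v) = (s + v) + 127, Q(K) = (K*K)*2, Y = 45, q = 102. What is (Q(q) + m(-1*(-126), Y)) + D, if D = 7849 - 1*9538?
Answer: 19417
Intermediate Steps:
Q(K) = 2*K² (Q(K) = K²*2 = 2*K²)
m(s, v) = 127 + s + v
D = -1689 (D = 7849 - 9538 = -1689)
(Q(q) + m(-1*(-126), Y)) + D = (2*102² + (127 - 1*(-126) + 45)) - 1689 = (2*10404 + (127 + 126 + 45)) - 1689 = (20808 + 298) - 1689 = 21106 - 1689 = 19417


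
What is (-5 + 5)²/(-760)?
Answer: 0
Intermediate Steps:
(-5 + 5)²/(-760) = 0²*(-1/760) = 0*(-1/760) = 0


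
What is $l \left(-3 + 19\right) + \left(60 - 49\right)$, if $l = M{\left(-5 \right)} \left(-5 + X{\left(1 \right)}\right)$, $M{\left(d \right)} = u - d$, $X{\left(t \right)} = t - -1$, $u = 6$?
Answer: $-517$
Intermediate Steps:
$X{\left(t \right)} = 1 + t$ ($X{\left(t \right)} = t + 1 = 1 + t$)
$M{\left(d \right)} = 6 - d$
$l = -33$ ($l = \left(6 - -5\right) \left(-5 + \left(1 + 1\right)\right) = \left(6 + 5\right) \left(-5 + 2\right) = 11 \left(-3\right) = -33$)
$l \left(-3 + 19\right) + \left(60 - 49\right) = - 33 \left(-3 + 19\right) + \left(60 - 49\right) = \left(-33\right) 16 + 11 = -528 + 11 = -517$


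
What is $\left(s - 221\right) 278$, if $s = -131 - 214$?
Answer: $-157348$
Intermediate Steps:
$s = -345$
$\left(s - 221\right) 278 = \left(-345 - 221\right) 278 = \left(-566\right) 278 = -157348$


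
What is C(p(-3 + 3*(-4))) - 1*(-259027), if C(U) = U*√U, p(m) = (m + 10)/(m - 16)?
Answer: 259027 + 5*√155/961 ≈ 2.5903e+5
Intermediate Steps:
p(m) = (10 + m)/(-16 + m)
C(U) = U^(3/2)
C(p(-3 + 3*(-4))) - 1*(-259027) = ((10 + (-3 + 3*(-4)))/(-16 + (-3 + 3*(-4))))^(3/2) - 1*(-259027) = ((10 + (-3 - 12))/(-16 + (-3 - 12)))^(3/2) + 259027 = ((10 - 15)/(-16 - 15))^(3/2) + 259027 = (-5/(-31))^(3/2) + 259027 = (-1/31*(-5))^(3/2) + 259027 = (5/31)^(3/2) + 259027 = 5*√155/961 + 259027 = 259027 + 5*√155/961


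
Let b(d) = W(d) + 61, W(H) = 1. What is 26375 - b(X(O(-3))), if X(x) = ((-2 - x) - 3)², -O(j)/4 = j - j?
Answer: 26313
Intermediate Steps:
O(j) = 0 (O(j) = -4*(j - j) = -4*0 = 0)
X(x) = (-5 - x)²
b(d) = 62 (b(d) = 1 + 61 = 62)
26375 - b(X(O(-3))) = 26375 - 1*62 = 26375 - 62 = 26313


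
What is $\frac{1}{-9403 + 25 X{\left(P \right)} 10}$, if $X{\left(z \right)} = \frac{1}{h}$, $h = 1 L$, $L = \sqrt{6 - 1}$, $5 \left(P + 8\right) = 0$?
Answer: $- \frac{9403}{88403909} - \frac{50 \sqrt{5}}{88403909} \approx -0.00010763$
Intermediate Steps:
$P = -8$ ($P = -8 + \frac{1}{5} \cdot 0 = -8 + 0 = -8$)
$L = \sqrt{5} \approx 2.2361$
$h = \sqrt{5}$ ($h = 1 \sqrt{5} = \sqrt{5} \approx 2.2361$)
$X{\left(z \right)} = \frac{\sqrt{5}}{5}$ ($X{\left(z \right)} = \frac{1}{\sqrt{5}} = \frac{\sqrt{5}}{5}$)
$\frac{1}{-9403 + 25 X{\left(P \right)} 10} = \frac{1}{-9403 + 25 \frac{\sqrt{5}}{5} \cdot 10} = \frac{1}{-9403 + 5 \sqrt{5} \cdot 10} = \frac{1}{-9403 + 50 \sqrt{5}}$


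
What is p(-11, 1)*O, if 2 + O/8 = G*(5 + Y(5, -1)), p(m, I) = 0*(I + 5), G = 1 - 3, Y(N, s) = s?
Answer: 0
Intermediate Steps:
G = -2
p(m, I) = 0 (p(m, I) = 0*(5 + I) = 0)
O = -80 (O = -16 + 8*(-2*(5 - 1)) = -16 + 8*(-2*4) = -16 + 8*(-8) = -16 - 64 = -80)
p(-11, 1)*O = 0*(-80) = 0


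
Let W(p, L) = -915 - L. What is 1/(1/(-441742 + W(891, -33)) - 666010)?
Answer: -442624/294792010241 ≈ -1.5015e-6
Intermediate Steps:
1/(1/(-441742 + W(891, -33)) - 666010) = 1/(1/(-441742 + (-915 - 1*(-33))) - 666010) = 1/(1/(-441742 + (-915 + 33)) - 666010) = 1/(1/(-441742 - 882) - 666010) = 1/(1/(-442624) - 666010) = 1/(-1/442624 - 666010) = 1/(-294792010241/442624) = -442624/294792010241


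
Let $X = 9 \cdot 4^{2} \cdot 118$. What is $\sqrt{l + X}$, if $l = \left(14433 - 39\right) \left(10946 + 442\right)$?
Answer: $6 \sqrt{4553774} \approx 12804.0$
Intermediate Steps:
$l = 163918872$ ($l = 14394 \cdot 11388 = 163918872$)
$X = 16992$ ($X = 9 \cdot 16 \cdot 118 = 144 \cdot 118 = 16992$)
$\sqrt{l + X} = \sqrt{163918872 + 16992} = \sqrt{163935864} = 6 \sqrt{4553774}$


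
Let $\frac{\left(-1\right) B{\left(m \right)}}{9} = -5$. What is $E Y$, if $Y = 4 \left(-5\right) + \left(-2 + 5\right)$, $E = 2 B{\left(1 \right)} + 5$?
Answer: $-1615$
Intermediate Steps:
$B{\left(m \right)} = 45$ ($B{\left(m \right)} = \left(-9\right) \left(-5\right) = 45$)
$E = 95$ ($E = 2 \cdot 45 + 5 = 90 + 5 = 95$)
$Y = -17$ ($Y = -20 + 3 = -17$)
$E Y = 95 \left(-17\right) = -1615$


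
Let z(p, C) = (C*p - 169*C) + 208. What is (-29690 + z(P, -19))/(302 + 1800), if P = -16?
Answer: -25967/2102 ≈ -12.353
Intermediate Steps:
z(p, C) = 208 - 169*C + C*p (z(p, C) = (-169*C + C*p) + 208 = 208 - 169*C + C*p)
(-29690 + z(P, -19))/(302 + 1800) = (-29690 + (208 - 169*(-19) - 19*(-16)))/(302 + 1800) = (-29690 + (208 + 3211 + 304))/2102 = (-29690 + 3723)*(1/2102) = -25967*1/2102 = -25967/2102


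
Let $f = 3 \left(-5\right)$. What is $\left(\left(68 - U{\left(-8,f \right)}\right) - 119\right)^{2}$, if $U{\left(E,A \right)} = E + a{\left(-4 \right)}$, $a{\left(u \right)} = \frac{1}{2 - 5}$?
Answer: $\frac{16384}{9} \approx 1820.4$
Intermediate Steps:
$f = -15$
$a{\left(u \right)} = - \frac{1}{3}$ ($a{\left(u \right)} = \frac{1}{-3} = - \frac{1}{3}$)
$U{\left(E,A \right)} = - \frac{1}{3} + E$ ($U{\left(E,A \right)} = E - \frac{1}{3} = - \frac{1}{3} + E$)
$\left(\left(68 - U{\left(-8,f \right)}\right) - 119\right)^{2} = \left(\left(68 - \left(- \frac{1}{3} - 8\right)\right) - 119\right)^{2} = \left(\left(68 - - \frac{25}{3}\right) - 119\right)^{2} = \left(\left(68 + \frac{25}{3}\right) - 119\right)^{2} = \left(\frac{229}{3} - 119\right)^{2} = \left(- \frac{128}{3}\right)^{2} = \frac{16384}{9}$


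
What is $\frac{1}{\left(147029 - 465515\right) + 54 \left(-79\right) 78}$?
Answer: $- \frac{1}{651234} \approx -1.5355 \cdot 10^{-6}$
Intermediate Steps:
$\frac{1}{\left(147029 - 465515\right) + 54 \left(-79\right) 78} = \frac{1}{\left(147029 - 465515\right) - 332748} = \frac{1}{-318486 - 332748} = \frac{1}{-651234} = - \frac{1}{651234}$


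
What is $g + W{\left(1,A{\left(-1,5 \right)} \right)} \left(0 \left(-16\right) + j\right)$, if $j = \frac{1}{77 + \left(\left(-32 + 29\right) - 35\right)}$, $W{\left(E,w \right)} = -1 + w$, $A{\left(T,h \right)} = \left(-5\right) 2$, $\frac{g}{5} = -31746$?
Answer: $- \frac{6190481}{39} \approx -1.5873 \cdot 10^{5}$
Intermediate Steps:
$g = -158730$ ($g = 5 \left(-31746\right) = -158730$)
$A{\left(T,h \right)} = -10$
$j = \frac{1}{39}$ ($j = \frac{1}{77 - 38} = \frac{1}{39} \approx 0.025641$)
$g + W{\left(1,A{\left(-1,5 \right)} \right)} \left(0 \left(-16\right) + j\right) = -158730 + \left(-1 - 10\right) \left(0 \left(-16\right) + \frac{1}{39}\right) = -158730 - 11 \left(0 + \frac{1}{39}\right) = -158730 - \frac{11}{39} = - \frac{6190481}{39}$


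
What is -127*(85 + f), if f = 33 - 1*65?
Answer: -6731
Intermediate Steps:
f = -32 (f = 33 - 65 = -32)
-127*(85 + f) = -127*(85 - 32) = -127*53 = -6731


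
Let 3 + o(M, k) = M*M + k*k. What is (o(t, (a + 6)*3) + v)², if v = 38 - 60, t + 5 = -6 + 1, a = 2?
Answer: 423801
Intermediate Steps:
t = -10 (t = -5 + (-6 + 1) = -5 - 5 = -10)
o(M, k) = -3 + M² + k² (o(M, k) = -3 + (M*M + k*k) = -3 + (M² + k²) = -3 + M² + k²)
v = -22
(o(t, (a + 6)*3) + v)² = ((-3 + (-10)² + ((2 + 6)*3)²) - 22)² = ((-3 + 100 + (8*3)²) - 22)² = ((-3 + 100 + 24²) - 22)² = ((-3 + 100 + 576) - 22)² = (673 - 22)² = 651² = 423801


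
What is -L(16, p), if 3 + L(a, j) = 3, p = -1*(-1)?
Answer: 0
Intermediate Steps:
p = 1
L(a, j) = 0 (L(a, j) = -3 + 3 = 0)
-L(16, p) = -1*0 = 0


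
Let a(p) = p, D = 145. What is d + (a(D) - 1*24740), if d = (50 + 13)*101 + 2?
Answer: -18230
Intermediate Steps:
d = 6365 (d = 63*101 + 2 = 6363 + 2 = 6365)
d + (a(D) - 1*24740) = 6365 + (145 - 1*24740) = 6365 + (145 - 24740) = 6365 - 24595 = -18230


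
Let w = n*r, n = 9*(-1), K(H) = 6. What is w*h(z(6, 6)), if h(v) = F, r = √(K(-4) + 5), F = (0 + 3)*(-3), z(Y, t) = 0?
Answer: 81*√11 ≈ 268.65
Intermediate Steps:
F = -9 (F = 3*(-3) = -9)
r = √11 (r = √(6 + 5) = √11 ≈ 3.3166)
h(v) = -9
n = -9
w = -9*√11 ≈ -29.850
w*h(z(6, 6)) = -9*√11*(-9) = 81*√11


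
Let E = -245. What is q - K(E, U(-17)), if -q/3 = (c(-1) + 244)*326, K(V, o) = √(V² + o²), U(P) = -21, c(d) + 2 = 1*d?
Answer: -235698 - 7*√1234 ≈ -2.3594e+5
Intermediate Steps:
c(d) = -2 + d (c(d) = -2 + 1*d = -2 + d)
q = -235698 (q = -3*((-2 - 1) + 244)*326 = -3*(-3 + 244)*326 = -723*326 = -3*78566 = -235698)
q - K(E, U(-17)) = -235698 - √((-245)² + (-21)²) = -235698 - √(60025 + 441) = -235698 - √60466 = -235698 - 7*√1234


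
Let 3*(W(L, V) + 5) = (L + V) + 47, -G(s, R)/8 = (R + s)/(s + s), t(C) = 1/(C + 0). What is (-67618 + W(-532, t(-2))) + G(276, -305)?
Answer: -3118083/46 ≈ -67784.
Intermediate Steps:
t(C) = 1/C
G(s, R) = -4*(R + s)/s (G(s, R) = -8*(R + s)/(s + s) = -8*(R + s)/(2*s) = -8*(R + s)*1/(2*s) = -4*(R + s)/s)
W(L, V) = 32/3 + L/3 + V/3 (W(L, V) = -5 + ((L + V) + 47)/3 = -5 + (47 + L + V)/3 = -5 + (47/3 + L/3 + V/3) = 32/3 + L/3 + V/3)
(-67618 + W(-532, t(-2))) + G(276, -305) = (-67618 + (32/3 + (⅓)*(-532) + (⅓)/(-2))) + (-4 - 4*(-305)/276) = (-67618 + (32/3 - 532/3 + (⅓)*(-½))) + (-4 - 4*(-305)*1/276) = (-67618 + (32/3 - 532/3 - ⅙)) + (-4 + 305/69) = (-67618 - 1001/6) + 29/69 = -406709/6 + 29/69 = -3118083/46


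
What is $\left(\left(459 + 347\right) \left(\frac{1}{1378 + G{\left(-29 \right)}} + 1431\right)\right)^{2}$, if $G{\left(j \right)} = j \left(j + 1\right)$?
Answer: $\frac{1595063094155873329}{1199025} \approx 1.3303 \cdot 10^{12}$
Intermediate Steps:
$G{\left(j \right)} = j \left(1 + j\right)$
$\left(\left(459 + 347\right) \left(\frac{1}{1378 + G{\left(-29 \right)}} + 1431\right)\right)^{2} = \left(\left(459 + 347\right) \left(\frac{1}{1378 - 29 \left(1 - 29\right)} + 1431\right)\right)^{2} = \left(806 \left(\frac{1}{1378 - -812} + 1431\right)\right)^{2} = \left(806 \left(\frac{1}{1378 + 812} + 1431\right)\right)^{2} = \left(806 \left(\frac{1}{2190} + 1431\right)\right)^{2} = \left(806 \cdot \frac{3133891}{2190}\right)^{2} = \left(\frac{1262958073}{1095}\right)^{2} = \frac{1595063094155873329}{1199025}$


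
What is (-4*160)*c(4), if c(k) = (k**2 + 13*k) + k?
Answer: -46080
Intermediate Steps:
c(k) = k**2 + 14*k
(-4*160)*c(4) = (-4*160)*(4*(14 + 4)) = -2560*18 = -640*72 = -46080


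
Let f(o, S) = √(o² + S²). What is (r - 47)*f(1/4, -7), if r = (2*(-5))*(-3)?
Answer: -17*√785/4 ≈ -119.08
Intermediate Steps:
r = 30 (r = -10*(-3) = 30)
f(o, S) = √(S² + o²)
(r - 47)*f(1/4, -7) = (30 - 47)*√((-7)² + (1/4)²) = -17*√(49 + (¼)²) = -17*√(49 + 1/16) = -17*√785/4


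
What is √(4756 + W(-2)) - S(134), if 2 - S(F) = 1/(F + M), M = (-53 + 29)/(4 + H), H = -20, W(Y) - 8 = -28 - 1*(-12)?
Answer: -540/271 + 2*√1187 ≈ 66.913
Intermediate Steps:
W(Y) = -8 (W(Y) = 8 + (-28 - 1*(-12)) = 8 + (-28 + 12) = 8 - 16 = -8)
M = 3/2 (M = (-53 + 29)/(4 - 20) = -24/(-16) = -24*(-1/16) = 3/2 ≈ 1.5000)
S(F) = 2 - 1/(3/2 + F) (S(F) = 2 - 1/(F + 3/2) = 2 - 1/(3/2 + F))
√(4756 + W(-2)) - S(134) = √(4756 - 8) - 4*(1 + 134)/(3 + 2*134) = √4748 - 4*135/(3 + 268) = 2*√1187 - 4*135/271 = 2*√1187 - 1*540/271 = 2*√1187 - 540/271 = -540/271 + 2*√1187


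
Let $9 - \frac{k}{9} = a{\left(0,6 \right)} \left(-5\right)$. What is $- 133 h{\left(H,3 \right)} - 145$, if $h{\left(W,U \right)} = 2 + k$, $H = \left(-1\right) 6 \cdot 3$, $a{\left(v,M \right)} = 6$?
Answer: $-47094$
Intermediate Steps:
$H = -18$ ($H = \left(-6\right) 3 = -18$)
$k = 351$ ($k = 81 - 9 \cdot 6 \left(-5\right) = 81 - -270 = 81 + 270 = 351$)
$h{\left(W,U \right)} = 353$ ($h{\left(W,U \right)} = 2 + 351 = 353$)
$- 133 h{\left(H,3 \right)} - 145 = \left(-133\right) 353 - 145 = -46949 - 145 = -47094$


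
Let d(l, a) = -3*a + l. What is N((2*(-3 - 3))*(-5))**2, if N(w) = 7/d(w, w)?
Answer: 49/14400 ≈ 0.0034028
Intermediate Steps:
d(l, a) = l - 3*a
N(w) = -7/(2*w) (N(w) = 7/(w - 3*w) = 7/((-2*w)) = 7*(-1/(2*w)) = -7/(2*w))
N((2*(-3 - 3))*(-5))**2 = (-7*(-1/(10*(-3 - 3)))/2)**2 = (-7/(2*((2*(-6))*(-5))))**2 = (-7/(2*((-12*(-5)))))**2 = (-7/2/60)**2 = (-7/2*1/60)**2 = (-7/120)**2 = 49/14400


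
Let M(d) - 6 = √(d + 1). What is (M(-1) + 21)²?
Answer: 729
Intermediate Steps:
M(d) = 6 + √(1 + d) (M(d) = 6 + √(d + 1) = 6 + √(1 + d))
(M(-1) + 21)² = ((6 + √(1 - 1)) + 21)² = ((6 + √0) + 21)² = ((6 + 0) + 21)² = (6 + 21)² = 27² = 729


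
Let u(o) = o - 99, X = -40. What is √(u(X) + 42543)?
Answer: 2*√10601 ≈ 205.92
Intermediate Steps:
u(o) = -99 + o
√(u(X) + 42543) = √((-99 - 40) + 42543) = √(-139 + 42543) = √42404 = 2*√10601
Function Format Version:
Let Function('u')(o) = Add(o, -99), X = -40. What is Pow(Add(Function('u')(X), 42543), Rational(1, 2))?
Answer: Mul(2, Pow(10601, Rational(1, 2))) ≈ 205.92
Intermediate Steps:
Function('u')(o) = Add(-99, o)
Pow(Add(Function('u')(X), 42543), Rational(1, 2)) = Pow(Add(Add(-99, -40), 42543), Rational(1, 2)) = Pow(Add(-139, 42543), Rational(1, 2)) = Pow(42404, Rational(1, 2)) = Mul(2, Pow(10601, Rational(1, 2)))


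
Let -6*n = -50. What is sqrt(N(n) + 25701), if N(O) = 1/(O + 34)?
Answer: 3*sqrt(46059090)/127 ≈ 160.32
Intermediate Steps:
n = 25/3 (n = -1/6*(-50) = 25/3 ≈ 8.3333)
N(O) = 1/(34 + O)
sqrt(N(n) + 25701) = sqrt(1/(34 + 25/3) + 25701) = sqrt(1/(127/3) + 25701) = sqrt(3/127 + 25701) = sqrt(3264030/127) = 3*sqrt(46059090)/127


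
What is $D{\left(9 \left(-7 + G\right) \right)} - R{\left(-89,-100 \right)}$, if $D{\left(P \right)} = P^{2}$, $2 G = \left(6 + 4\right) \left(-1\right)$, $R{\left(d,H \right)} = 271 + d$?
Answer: $11482$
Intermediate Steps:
$G = -5$ ($G = \frac{\left(6 + 4\right) \left(-1\right)}{2} = \frac{10 \left(-1\right)}{2} = \frac{1}{2} \left(-10\right) = -5$)
$D{\left(9 \left(-7 + G\right) \right)} - R{\left(-89,-100 \right)} = \left(9 \left(-7 - 5\right)\right)^{2} - \left(271 - 89\right) = \left(9 \left(-12\right)\right)^{2} - 182 = \left(-108\right)^{2} - 182 = 11664 - 182 = 11482$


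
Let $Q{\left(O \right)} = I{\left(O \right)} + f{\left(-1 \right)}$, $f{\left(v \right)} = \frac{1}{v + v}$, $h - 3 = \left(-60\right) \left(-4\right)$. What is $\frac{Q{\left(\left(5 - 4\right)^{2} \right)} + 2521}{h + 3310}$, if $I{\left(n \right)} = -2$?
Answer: $\frac{5037}{7106} \approx 0.70884$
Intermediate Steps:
$h = 243$ ($h = 3 - -240 = 3 + 240 = 243$)
$f{\left(v \right)} = \frac{1}{2 v}$
$Q{\left(O \right)} = - \frac{5}{2}$ ($Q{\left(O \right)} = -2 + \frac{1}{2 \left(-1\right)} = -2 + \frac{1}{2} \left(-1\right) = -2 - \frac{1}{2} = - \frac{5}{2}$)
$\frac{Q{\left(\left(5 - 4\right)^{2} \right)} + 2521}{h + 3310} = \frac{- \frac{5}{2} + 2521}{243 + 3310} = \frac{5037}{2 \cdot 3553} = \frac{5037}{2} \cdot \frac{1}{3553} = \frac{5037}{7106}$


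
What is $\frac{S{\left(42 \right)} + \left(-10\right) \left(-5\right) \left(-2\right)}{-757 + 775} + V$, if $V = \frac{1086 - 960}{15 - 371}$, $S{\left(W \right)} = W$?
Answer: $- \frac{5729}{1602} \approx -3.5762$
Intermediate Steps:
$V = - \frac{63}{178}$ ($V = \frac{126}{-356} = 126 \left(- \frac{1}{356}\right) = - \frac{63}{178} \approx -0.35393$)
$\frac{S{\left(42 \right)} + \left(-10\right) \left(-5\right) \left(-2\right)}{-757 + 775} + V = \frac{42 + \left(-10\right) \left(-5\right) \left(-2\right)}{-757 + 775} - \frac{63}{178} = \frac{42 + 50 \left(-2\right)}{18} - \frac{63}{178} = \left(42 - 100\right) \frac{1}{18} - \frac{63}{178} = \left(-58\right) \frac{1}{18} - \frac{63}{178} = - \frac{29}{9} - \frac{63}{178} = - \frac{5729}{1602}$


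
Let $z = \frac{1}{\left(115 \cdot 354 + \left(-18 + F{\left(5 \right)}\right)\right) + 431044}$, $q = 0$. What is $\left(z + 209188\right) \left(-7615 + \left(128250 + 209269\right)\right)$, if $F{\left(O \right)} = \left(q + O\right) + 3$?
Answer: $\frac{226083174253043}{3276} \approx 6.9012 \cdot 10^{10}$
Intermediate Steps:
$F{\left(O \right)} = 3 + O$ ($F{\left(O \right)} = \left(0 + O\right) + 3 = O + 3 = 3 + O$)
$z = \frac{1}{471744}$ ($z = \frac{1}{\left(115 \cdot 354 + \left(-18 + \left(3 + 5\right)\right)\right) + 431044} = \frac{1}{\left(40710 + \left(-18 + 8\right)\right) + 431044} = \frac{1}{\left(40710 - 10\right) + 431044} = \frac{1}{40700 + 431044} = \frac{1}{471744} \approx 2.1198 \cdot 10^{-6}$)
$\left(z + 209188\right) \left(-7615 + \left(128250 + 209269\right)\right) = \left(\frac{1}{471744} + 209188\right) \left(-7615 + \left(128250 + 209269\right)\right) = \frac{98683183873 \left(-7615 + 337519\right)}{471744} = \frac{98683183873}{471744} \cdot 329904 = \frac{226083174253043}{3276}$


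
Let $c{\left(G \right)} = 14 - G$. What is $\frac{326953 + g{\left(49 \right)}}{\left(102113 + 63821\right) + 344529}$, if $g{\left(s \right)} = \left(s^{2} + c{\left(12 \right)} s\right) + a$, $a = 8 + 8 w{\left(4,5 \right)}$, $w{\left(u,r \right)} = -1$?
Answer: $\frac{329452}{510463} \approx 0.6454$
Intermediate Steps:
$a = 0$ ($a = 8 + 8 \left(-1\right) = 8 - 8 = 0$)
$g{\left(s \right)} = s^{2} + 2 s$ ($g{\left(s \right)} = \left(s^{2} + \left(14 - 12\right) s\right) + 0 = \left(s^{2} + 2 s\right) + 0 = s^{2} + 2 s$)
$\frac{326953 + g{\left(49 \right)}}{\left(102113 + 63821\right) + 344529} = \frac{326953 + 49 \left(2 + 49\right)}{\left(102113 + 63821\right) + 344529} = \frac{326953 + 49 \cdot 51}{165934 + 344529} = \frac{326953 + 2499}{510463} = 329452 \cdot \frac{1}{510463} = \frac{329452}{510463}$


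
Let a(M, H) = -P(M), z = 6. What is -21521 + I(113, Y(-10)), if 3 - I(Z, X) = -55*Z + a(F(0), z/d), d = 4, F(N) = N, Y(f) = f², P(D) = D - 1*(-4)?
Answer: -15299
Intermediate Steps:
P(D) = 4 + D (P(D) = D + 4 = 4 + D)
a(M, H) = -4 - M (a(M, H) = -(4 + M) = -4 - M)
I(Z, X) = 7 + 55*Z (I(Z, X) = 3 - (-55*Z + (-4 - 1*0)) = 3 - (-55*Z + (-4 + 0)) = 3 - (-55*Z - 4) = 3 - (-4 - 55*Z) = 3 + (4 + 55*Z) = 7 + 55*Z)
-21521 + I(113, Y(-10)) = -21521 + (7 + 55*113) = -21521 + (7 + 6215) = -21521 + 6222 = -15299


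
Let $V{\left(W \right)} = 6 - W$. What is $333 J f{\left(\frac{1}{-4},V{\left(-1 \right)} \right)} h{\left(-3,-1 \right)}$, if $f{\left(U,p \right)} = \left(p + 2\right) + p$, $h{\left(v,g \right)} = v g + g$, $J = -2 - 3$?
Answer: $-53280$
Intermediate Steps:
$J = -5$
$h{\left(v,g \right)} = g + g v$ ($h{\left(v,g \right)} = g v + g = g + g v$)
$f{\left(U,p \right)} = 2 + 2 p$ ($f{\left(U,p \right)} = \left(2 + p\right) + p = 2 + 2 p$)
$333 J f{\left(\frac{1}{-4},V{\left(-1 \right)} \right)} h{\left(-3,-1 \right)} = 333 - 5 \left(2 + 2 \left(6 - -1\right)\right) \left(- (1 - 3)\right) = 333 - 5 \left(2 + 2 \left(6 + 1\right)\right) \left(\left(-1\right) \left(-2\right)\right) = 333 - 5 \left(2 + 2 \cdot 7\right) 2 = 333 - 5 \left(2 + 14\right) 2 = 333 \left(-5\right) 16 \cdot 2 = 333 \left(\left(-80\right) 2\right) = 333 \left(-160\right) = -53280$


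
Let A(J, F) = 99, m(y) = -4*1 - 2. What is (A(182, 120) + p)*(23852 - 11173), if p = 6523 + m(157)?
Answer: 83884264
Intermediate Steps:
m(y) = -6 (m(y) = -4 - 2 = -6)
p = 6517 (p = 6523 - 6 = 6517)
(A(182, 120) + p)*(23852 - 11173) = (99 + 6517)*(23852 - 11173) = 6616*12679 = 83884264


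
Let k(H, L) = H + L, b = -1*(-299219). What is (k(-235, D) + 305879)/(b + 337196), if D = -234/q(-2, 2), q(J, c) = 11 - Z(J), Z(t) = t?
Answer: 305626/636415 ≈ 0.48023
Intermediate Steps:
q(J, c) = 11 - J
b = 299219
D = -18 (D = -234/(11 - 1*(-2)) = -234/(11 + 2) = -234/13 = -234*1/13 = -18)
(k(-235, D) + 305879)/(b + 337196) = ((-235 - 18) + 305879)/(299219 + 337196) = (-253 + 305879)/636415 = 305626*(1/636415) = 305626/636415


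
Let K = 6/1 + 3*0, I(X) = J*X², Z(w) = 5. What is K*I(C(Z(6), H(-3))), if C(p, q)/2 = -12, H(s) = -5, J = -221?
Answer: -763776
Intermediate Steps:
C(p, q) = -24 (C(p, q) = 2*(-12) = -24)
I(X) = -221*X²
K = 6 (K = 6*1 + 0 = 6 + 0 = 6)
K*I(C(Z(6), H(-3))) = 6*(-221*(-24)²) = 6*(-221*576) = 6*(-127296) = -763776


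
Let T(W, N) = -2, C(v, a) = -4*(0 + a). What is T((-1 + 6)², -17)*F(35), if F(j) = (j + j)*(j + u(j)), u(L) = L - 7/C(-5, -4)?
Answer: -38955/4 ≈ -9738.8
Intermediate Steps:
C(v, a) = -4*a
u(L) = -7/16 + L (u(L) = L - 7/((-4*(-4))) = L - 7/16 = -7/16 + L)
F(j) = 2*j*(-7/16 + 2*j) (F(j) = (j + j)*(j + (-7/16 + j)) = (2*j)*(-7/16 + 2*j) = 2*j*(-7/16 + 2*j))
T((-1 + 6)², -17)*F(35) = -35*(-7 + 32*35)/4 = -35*(-7 + 1120)/4 = -35*1113/4 = -2*38955/8 = -38955/4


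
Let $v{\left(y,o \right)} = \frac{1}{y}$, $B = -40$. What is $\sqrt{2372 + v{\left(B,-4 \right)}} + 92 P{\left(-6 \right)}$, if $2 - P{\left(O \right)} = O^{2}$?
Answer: $-3128 + \frac{\sqrt{948790}}{20} \approx -3079.3$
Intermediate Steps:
$P{\left(O \right)} = 2 - O^{2}$
$\sqrt{2372 + v{\left(B,-4 \right)}} + 92 P{\left(-6 \right)} = \sqrt{2372 + \frac{1}{-40}} + 92 \left(2 - \left(-6\right)^{2}\right) = \sqrt{2372 - \frac{1}{40}} + 92 \left(2 - 36\right) = \sqrt{\frac{94879}{40}} + 92 \left(2 - 36\right) = \frac{\sqrt{948790}}{20} + 92 \left(-34\right) = \frac{\sqrt{948790}}{20} - 3128 = -3128 + \frac{\sqrt{948790}}{20}$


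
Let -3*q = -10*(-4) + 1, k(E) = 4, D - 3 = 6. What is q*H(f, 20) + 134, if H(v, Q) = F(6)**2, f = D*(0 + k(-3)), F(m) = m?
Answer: -358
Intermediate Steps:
D = 9 (D = 3 + 6 = 9)
q = -41/3 (q = -(-10*(-4) + 1)/3 = -(40 + 1)/3 = -1/3*41 = -41/3 ≈ -13.667)
f = 36 (f = 9*(0 + 4) = 9*4 = 36)
H(v, Q) = 36 (H(v, Q) = 6**2 = 36)
q*H(f, 20) + 134 = -41/3*36 + 134 = -492 + 134 = -358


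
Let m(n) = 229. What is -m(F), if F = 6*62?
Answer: -229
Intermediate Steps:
F = 372
-m(F) = -1*229 = -229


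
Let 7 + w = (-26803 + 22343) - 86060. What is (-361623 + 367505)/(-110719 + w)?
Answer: -173/5919 ≈ -0.029228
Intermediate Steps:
w = -90527 (w = -7 + ((-26803 + 22343) - 86060) = -7 + (-4460 - 86060) = -7 - 90520 = -90527)
(-361623 + 367505)/(-110719 + w) = (-361623 + 367505)/(-110719 - 90527) = 5882/(-201246) = 5882*(-1/201246) = -173/5919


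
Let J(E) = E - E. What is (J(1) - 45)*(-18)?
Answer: 810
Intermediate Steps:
J(E) = 0
(J(1) - 45)*(-18) = (0 - 45)*(-18) = -45*(-18) = 810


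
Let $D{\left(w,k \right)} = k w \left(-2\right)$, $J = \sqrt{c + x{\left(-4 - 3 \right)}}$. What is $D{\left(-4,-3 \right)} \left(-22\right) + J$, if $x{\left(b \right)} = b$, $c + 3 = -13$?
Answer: $528 + i \sqrt{23} \approx 528.0 + 4.7958 i$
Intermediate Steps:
$c = -16$ ($c = -3 - 13 = -16$)
$J = i \sqrt{23}$ ($J = \sqrt{-16 - 7} = \sqrt{-23} = i \sqrt{23} \approx 4.7958 i$)
$D{\left(w,k \right)} = - 2 k w$
$D{\left(-4,-3 \right)} \left(-22\right) + J = \left(-2\right) \left(-3\right) \left(-4\right) \left(-22\right) + i \sqrt{23} = \left(-24\right) \left(-22\right) + i \sqrt{23} = 528 + i \sqrt{23}$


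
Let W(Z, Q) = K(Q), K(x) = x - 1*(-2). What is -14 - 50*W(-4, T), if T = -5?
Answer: 136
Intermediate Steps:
K(x) = 2 + x (K(x) = x + 2 = 2 + x)
W(Z, Q) = 2 + Q
-14 - 50*W(-4, T) = -14 - 50*(2 - 5) = -14 - 50*(-3) = -14 + 150 = 136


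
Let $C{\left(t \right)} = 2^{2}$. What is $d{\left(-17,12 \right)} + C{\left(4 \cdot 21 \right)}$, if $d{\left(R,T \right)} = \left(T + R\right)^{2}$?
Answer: $29$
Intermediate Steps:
$d{\left(R,T \right)} = \left(R + T\right)^{2}$
$C{\left(t \right)} = 4$
$d{\left(-17,12 \right)} + C{\left(4 \cdot 21 \right)} = \left(-17 + 12\right)^{2} + 4 = \left(-5\right)^{2} + 4 = 25 + 4 = 29$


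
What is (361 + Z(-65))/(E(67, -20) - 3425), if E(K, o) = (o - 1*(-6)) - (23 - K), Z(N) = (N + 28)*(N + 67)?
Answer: -41/485 ≈ -0.084536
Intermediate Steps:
Z(N) = (28 + N)*(67 + N)
E(K, o) = -17 + K + o (E(K, o) = (o + 6) + (-23 + K) = (6 + o) + (-23 + K) = -17 + K + o)
(361 + Z(-65))/(E(67, -20) - 3425) = (361 + (1876 + (-65)² + 95*(-65)))/((-17 + 67 - 20) - 3425) = (361 + (1876 + 4225 - 6175))/(30 - 3425) = (361 - 74)/(-3395) = 287*(-1/3395) = -41/485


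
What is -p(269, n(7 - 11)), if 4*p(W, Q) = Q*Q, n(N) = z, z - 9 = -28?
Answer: -361/4 ≈ -90.250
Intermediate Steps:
z = -19 (z = 9 - 28 = -19)
n(N) = -19
p(W, Q) = Q**2/4 (p(W, Q) = (Q*Q)/4 = Q**2/4)
-p(269, n(7 - 11)) = -(-19)**2/4 = -361/4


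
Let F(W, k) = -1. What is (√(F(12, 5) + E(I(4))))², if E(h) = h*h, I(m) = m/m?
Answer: 0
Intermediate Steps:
I(m) = 1
E(h) = h²
(√(F(12, 5) + E(I(4))))² = (√(-1 + 1²))² = (√(-1 + 1))² = (√0)² = 0² = 0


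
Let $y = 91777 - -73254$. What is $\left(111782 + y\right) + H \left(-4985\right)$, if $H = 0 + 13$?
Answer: $212008$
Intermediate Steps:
$H = 13$
$y = 165031$ ($y = 91777 + 73254 = 165031$)
$\left(111782 + y\right) + H \left(-4985\right) = \left(111782 + 165031\right) + 13 \left(-4985\right) = 276813 - 64805 = 212008$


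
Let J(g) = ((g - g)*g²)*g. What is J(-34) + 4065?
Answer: 4065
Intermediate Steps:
J(g) = 0 (J(g) = (0*g²)*g = 0*g = 0)
J(-34) + 4065 = 0 + 4065 = 4065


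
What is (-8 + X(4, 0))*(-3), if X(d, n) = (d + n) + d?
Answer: 0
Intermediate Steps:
X(d, n) = n + 2*d
(-8 + X(4, 0))*(-3) = (-8 + (0 + 2*4))*(-3) = (-8 + (0 + 8))*(-3) = (-8 + 8)*(-3) = 0*(-3) = 0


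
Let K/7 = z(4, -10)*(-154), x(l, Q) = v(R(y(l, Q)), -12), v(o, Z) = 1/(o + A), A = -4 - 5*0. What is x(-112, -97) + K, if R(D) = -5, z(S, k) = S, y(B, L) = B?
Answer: -38809/9 ≈ -4312.1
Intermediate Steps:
A = -4 (A = -4 + 0 = -4)
v(o, Z) = 1/(-4 + o) (v(o, Z) = 1/(o - 4) = 1/(-4 + o))
x(l, Q) = -⅑ (x(l, Q) = 1/(-4 - 5) = 1/(-9) = -⅑)
K = -4312 (K = 7*(4*(-154)) = 7*(-616) = -4312)
x(-112, -97) + K = -⅑ - 4312 = -38809/9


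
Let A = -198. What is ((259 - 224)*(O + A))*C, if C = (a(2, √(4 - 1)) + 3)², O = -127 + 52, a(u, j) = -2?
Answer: -9555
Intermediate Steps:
O = -75
C = 1 (C = (-2 + 3)² = 1² = 1)
((259 - 224)*(O + A))*C = ((259 - 224)*(-75 - 198))*1 = (35*(-273))*1 = -9555*1 = -9555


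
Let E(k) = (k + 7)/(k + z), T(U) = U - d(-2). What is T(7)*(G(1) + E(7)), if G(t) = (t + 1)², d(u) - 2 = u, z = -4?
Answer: 182/3 ≈ 60.667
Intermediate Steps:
d(u) = 2 + u
T(U) = U (T(U) = U - (2 - 2) = U - 1*0 = U + 0 = U)
G(t) = (1 + t)²
E(k) = (7 + k)/(-4 + k) (E(k) = (k + 7)/(k - 4) = (7 + k)/(-4 + k))
T(7)*(G(1) + E(7)) = 7*((1 + 1)² + (7 + 7)/(-4 + 7)) = 7*(2² + 14/3) = 7*(4 + (⅓)*14) = 7*(4 + 14/3) = 7*(26/3) = 182/3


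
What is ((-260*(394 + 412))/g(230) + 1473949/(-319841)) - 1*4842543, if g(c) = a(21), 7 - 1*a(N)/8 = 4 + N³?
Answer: -14339201127832901/2961087978 ≈ -4.8425e+6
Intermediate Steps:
a(N) = 24 - 8*N³ (a(N) = 56 - 8*(4 + N³) = 56 + (-32 - 8*N³) = 24 - 8*N³)
g(c) = -74064 (g(c) = 24 - 8*21³ = 24 - 8*9261 = 24 - 74088 = -74064)
((-260*(394 + 412))/g(230) + 1473949/(-319841)) - 1*4842543 = (-260*(394 + 412)/(-74064) + 1473949/(-319841)) - 1*4842543 = (-260*806*(-1/74064) + 1473949*(-1/319841)) - 4842543 = (-209560*(-1/74064) - 1473949/319841) - 4842543 = (26195/9258 - 1473949/319841) - 4842543 = -5267584847/2961087978 - 4842543 = -14339201127832901/2961087978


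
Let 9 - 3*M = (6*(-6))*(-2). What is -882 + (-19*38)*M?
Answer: 14280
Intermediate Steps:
M = -21 (M = 3 - 6*(-6)*(-2)/3 = 3 - (-12)*(-2) = 3 - ⅓*72 = 3 - 24 = -21)
-882 + (-19*38)*M = -882 - 19*38*(-21) = -882 - 722*(-21) = -882 + 15162 = 14280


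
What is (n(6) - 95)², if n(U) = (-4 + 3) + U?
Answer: 8100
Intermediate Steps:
n(U) = -1 + U
(n(6) - 95)² = ((-1 + 6) - 95)² = (5 - 95)² = (-90)² = 8100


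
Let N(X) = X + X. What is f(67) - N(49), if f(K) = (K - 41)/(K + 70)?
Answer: -13400/137 ≈ -97.810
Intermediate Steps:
f(K) = (-41 + K)/(70 + K)
N(X) = 2*X
f(67) - N(49) = (-41 + 67)/(70 + 67) - 2*49 = 26/137 - 1*98 = (1/137)*26 - 98 = 26/137 - 98 = -13400/137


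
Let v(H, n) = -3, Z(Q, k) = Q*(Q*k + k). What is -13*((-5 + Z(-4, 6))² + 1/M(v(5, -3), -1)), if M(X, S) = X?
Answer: -175058/3 ≈ -58353.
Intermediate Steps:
Z(Q, k) = Q*(k + Q*k)
-13*((-5 + Z(-4, 6))² + 1/M(v(5, -3), -1)) = -13*((-5 - 4*6*(1 - 4))² + 1/(-3)) = -13*((-5 - 4*6*(-3))² - ⅓) = -13*((-5 + 72)² - ⅓) = -13*(67² - ⅓) = -13*(4489 - ⅓) = -13*13466/3 = -175058/3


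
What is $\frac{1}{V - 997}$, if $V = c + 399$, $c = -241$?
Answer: $- \frac{1}{839} \approx -0.0011919$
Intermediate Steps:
$V = 158$ ($V = -241 + 399 = 158$)
$\frac{1}{V - 997} = \frac{1}{158 - 997} = \frac{1}{-839} = - \frac{1}{839}$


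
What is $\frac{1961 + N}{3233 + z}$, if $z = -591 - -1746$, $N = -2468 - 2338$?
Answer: $- \frac{2845}{4388} \approx -0.64836$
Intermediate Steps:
$N = -4806$ ($N = -2468 - 2338 = -4806$)
$z = 1155$ ($z = -591 + 1746 = 1155$)
$\frac{1961 + N}{3233 + z} = \frac{1961 - 4806}{3233 + 1155} = - \frac{2845}{4388}$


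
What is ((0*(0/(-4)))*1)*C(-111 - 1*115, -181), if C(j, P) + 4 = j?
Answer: 0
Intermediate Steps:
C(j, P) = -4 + j
((0*(0/(-4)))*1)*C(-111 - 1*115, -181) = ((0*(0/(-4)))*1)*(-4 + (-111 - 1*115)) = ((0*(0*(-1/4)))*1)*(-4 + (-111 - 115)) = ((0*0)*1)*(-4 - 226) = (0*1)*(-230) = 0*(-230) = 0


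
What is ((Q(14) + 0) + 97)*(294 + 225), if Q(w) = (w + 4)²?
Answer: 218499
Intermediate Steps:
Q(w) = (4 + w)²
((Q(14) + 0) + 97)*(294 + 225) = (((4 + 14)² + 0) + 97)*(294 + 225) = ((18² + 0) + 97)*519 = ((324 + 0) + 97)*519 = (324 + 97)*519 = 421*519 = 218499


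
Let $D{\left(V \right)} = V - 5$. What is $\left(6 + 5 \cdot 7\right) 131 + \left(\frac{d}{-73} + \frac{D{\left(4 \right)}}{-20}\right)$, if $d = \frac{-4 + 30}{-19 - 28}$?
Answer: $\frac{368561971}{68620} \approx 5371.1$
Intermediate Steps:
$d = - \frac{26}{47}$ ($d = \frac{26}{-47} = 26 \left(- \frac{1}{47}\right) = - \frac{26}{47} \approx -0.55319$)
$D{\left(V \right)} = -5 + V$ ($D{\left(V \right)} = V - 5 = -5 + V$)
$\left(6 + 5 \cdot 7\right) 131 + \left(\frac{d}{-73} + \frac{D{\left(4 \right)}}{-20}\right) = \left(6 + 5 \cdot 7\right) 131 - \left(- \frac{26}{3431} - \frac{-5 + 4}{-20}\right) = \left(6 + 35\right) 131 - - \frac{3951}{68620} = 41 \cdot 131 + \left(\frac{26}{3431} + \frac{1}{20}\right) = 5371 + \frac{3951}{68620} = \frac{368561971}{68620}$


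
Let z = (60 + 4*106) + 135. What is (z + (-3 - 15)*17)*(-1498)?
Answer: -468874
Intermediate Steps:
z = 619 (z = (60 + 424) + 135 = 484 + 135 = 619)
(z + (-3 - 15)*17)*(-1498) = (619 + (-3 - 15)*17)*(-1498) = (619 - 18*17)*(-1498) = (619 - 306)*(-1498) = 313*(-1498) = -468874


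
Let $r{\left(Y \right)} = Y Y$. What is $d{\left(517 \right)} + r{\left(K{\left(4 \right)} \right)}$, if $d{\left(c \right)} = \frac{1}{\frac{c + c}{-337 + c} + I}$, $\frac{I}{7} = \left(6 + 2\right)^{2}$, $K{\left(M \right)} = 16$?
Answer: $\frac{10454362}{40837} \approx 256.0$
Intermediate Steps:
$r{\left(Y \right)} = Y^{2}$
$I = 448$ ($I = 7 \left(6 + 2\right)^{2} = 7 \cdot 8^{2} = 7 \cdot 64 = 448$)
$d{\left(c \right)} = \frac{1}{448 + \frac{2 c}{-337 + c}}$ ($d{\left(c \right)} = \frac{1}{\frac{c + c}{-337 + c} + 448} = \frac{1}{\frac{2 c}{-337 + c} + 448} = \frac{1}{448 + \frac{2 c}{-337 + c}}$)
$d{\left(517 \right)} + r{\left(K{\left(4 \right)} \right)} = \frac{-337 + 517}{2 \left(-75488 + 225 \cdot 517\right)} + 16^{2} = \frac{1}{2} \frac{1}{-75488 + 116325} \cdot 180 + 256 = \frac{1}{2} \cdot \frac{1}{40837} \cdot 180 + 256 = \frac{90}{40837} + 256 = \frac{10454362}{40837}$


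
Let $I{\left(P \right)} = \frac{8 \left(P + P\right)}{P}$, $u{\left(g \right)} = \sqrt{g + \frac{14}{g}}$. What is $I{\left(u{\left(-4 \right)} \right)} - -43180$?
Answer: $43196$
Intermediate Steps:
$I{\left(P \right)} = 16$ ($I{\left(P \right)} = \frac{8 \cdot 2 P}{P} = \frac{16 P}{P} = 16$)
$I{\left(u{\left(-4 \right)} \right)} - -43180 = 16 - -43180 = 16 + 43180 = 43196$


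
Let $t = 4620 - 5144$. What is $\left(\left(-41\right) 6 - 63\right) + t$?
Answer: $-833$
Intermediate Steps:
$t = -524$ ($t = 4620 - 5144 = -524$)
$\left(\left(-41\right) 6 - 63\right) + t = \left(\left(-41\right) 6 - 63\right) - 524 = \left(-246 - 63\right) - 524 = -309 - 524 = -833$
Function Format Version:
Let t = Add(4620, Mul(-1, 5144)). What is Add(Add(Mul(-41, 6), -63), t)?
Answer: -833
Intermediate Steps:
t = -524 (t = Add(4620, -5144) = -524)
Add(Add(Mul(-41, 6), -63), t) = Add(Add(Mul(-41, 6), -63), -524) = Add(Add(-246, -63), -524) = Add(-309, -524) = -833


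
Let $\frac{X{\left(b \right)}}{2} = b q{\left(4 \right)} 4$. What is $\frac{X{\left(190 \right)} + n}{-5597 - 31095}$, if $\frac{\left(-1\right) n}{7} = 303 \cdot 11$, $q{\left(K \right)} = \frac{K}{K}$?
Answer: $\frac{21811}{36692} \approx 0.59443$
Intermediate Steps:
$q{\left(K \right)} = 1$
$n = -23331$ ($n = - 7 \cdot 303 \cdot 11 = \left(-7\right) 3333 = -23331$)
$X{\left(b \right)} = 8 b$ ($X{\left(b \right)} = 2 b 1 \cdot 4 = 2 b 4 = 2 \cdot 4 b = 8 b$)
$\frac{X{\left(190 \right)} + n}{-5597 - 31095} = \frac{8 \cdot 190 - 23331}{-5597 - 31095} = \frac{1520 - 23331}{-36692} = \left(-21811\right) \left(- \frac{1}{36692}\right) = \frac{21811}{36692}$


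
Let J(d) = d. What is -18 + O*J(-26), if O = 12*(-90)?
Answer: 28062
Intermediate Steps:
O = -1080
-18 + O*J(-26) = -18 - 1080*(-26) = -18 + 28080 = 28062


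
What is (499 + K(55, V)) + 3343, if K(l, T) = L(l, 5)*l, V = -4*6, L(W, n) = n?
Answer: 4117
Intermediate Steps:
V = -24
K(l, T) = 5*l
(499 + K(55, V)) + 3343 = (499 + 5*55) + 3343 = (499 + 275) + 3343 = 774 + 3343 = 4117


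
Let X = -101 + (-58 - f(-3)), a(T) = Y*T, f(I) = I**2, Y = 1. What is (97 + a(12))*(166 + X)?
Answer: -218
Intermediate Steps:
a(T) = T (a(T) = 1*T = T)
X = -168 (X = -101 + (-58 - 1*(-3)**2) = -101 + (-58 - 1*9) = -101 + (-58 - 9) = -101 - 67 = -168)
(97 + a(12))*(166 + X) = (97 + 12)*(166 - 168) = 109*(-2) = -218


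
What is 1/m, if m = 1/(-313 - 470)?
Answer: -783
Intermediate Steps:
m = -1/783 (m = 1/(-783) = -1/783 ≈ -0.0012771)
1/m = 1/(-1/783) = -783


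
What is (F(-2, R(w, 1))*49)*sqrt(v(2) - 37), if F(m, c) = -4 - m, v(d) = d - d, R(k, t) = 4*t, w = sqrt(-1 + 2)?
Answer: -98*I*sqrt(37) ≈ -596.11*I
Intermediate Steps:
w = 1 (w = sqrt(1) = 1)
v(d) = 0
(F(-2, R(w, 1))*49)*sqrt(v(2) - 37) = ((-4 - 1*(-2))*49)*sqrt(0 - 37) = ((-4 + 2)*49)*sqrt(-37) = (-2*49)*(I*sqrt(37)) = -98*I*sqrt(37)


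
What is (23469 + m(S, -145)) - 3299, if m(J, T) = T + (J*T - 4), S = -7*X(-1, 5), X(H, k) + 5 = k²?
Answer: 40321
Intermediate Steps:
X(H, k) = -5 + k²
S = -140 (S = -7*(-5 + 5²) = -7*(-5 + 25) = -7*20 = -140)
m(J, T) = -4 + T + J*T (m(J, T) = T + (-4 + J*T) = -4 + T + J*T)
(23469 + m(S, -145)) - 3299 = (23469 + (-4 - 145 - 140*(-145))) - 3299 = (23469 + (-4 - 145 + 20300)) - 3299 = (23469 + 20151) - 3299 = 43620 - 3299 = 40321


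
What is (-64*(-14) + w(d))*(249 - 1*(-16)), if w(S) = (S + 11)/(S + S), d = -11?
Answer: 237440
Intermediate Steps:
w(S) = (11 + S)/(2*S) (w(S) = (11 + S)/((2*S)) = (11 + S)*(1/(2*S)) = (11 + S)/(2*S))
(-64*(-14) + w(d))*(249 - 1*(-16)) = (-64*(-14) + (½)*(11 - 11)/(-11))*(249 - 1*(-16)) = (896 + (½)*(-1/11)*0)*(249 + 16) = (896 + 0)*265 = 896*265 = 237440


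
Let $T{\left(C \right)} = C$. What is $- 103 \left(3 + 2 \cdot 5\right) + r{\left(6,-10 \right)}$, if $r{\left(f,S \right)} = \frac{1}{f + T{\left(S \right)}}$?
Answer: $- \frac{5357}{4} \approx -1339.3$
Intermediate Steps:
$r{\left(f,S \right)} = \frac{1}{S + f}$ ($r{\left(f,S \right)} = \frac{1}{f + S} = \frac{1}{S + f}$)
$- 103 \left(3 + 2 \cdot 5\right) + r{\left(6,-10 \right)} = - 103 \left(3 + 2 \cdot 5\right) + \frac{1}{-10 + 6} = - 103 \left(3 + 10\right) + \frac{1}{-4} = \left(-103\right) 13 - \frac{1}{4} = -1339 - \frac{1}{4} = - \frac{5357}{4}$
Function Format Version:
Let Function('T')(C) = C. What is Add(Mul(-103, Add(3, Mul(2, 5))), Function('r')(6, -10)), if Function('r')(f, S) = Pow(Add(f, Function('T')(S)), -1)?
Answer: Rational(-5357, 4) ≈ -1339.3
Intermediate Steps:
Function('r')(f, S) = Pow(Add(S, f), -1) (Function('r')(f, S) = Pow(Add(f, S), -1) = Pow(Add(S, f), -1))
Add(Mul(-103, Add(3, Mul(2, 5))), Function('r')(6, -10)) = Add(Mul(-103, Add(3, Mul(2, 5))), Pow(Add(-10, 6), -1)) = Add(Mul(-103, Add(3, 10)), Pow(-4, -1)) = Add(Mul(-103, 13), Rational(-1, 4)) = Add(-1339, Rational(-1, 4)) = Rational(-5357, 4)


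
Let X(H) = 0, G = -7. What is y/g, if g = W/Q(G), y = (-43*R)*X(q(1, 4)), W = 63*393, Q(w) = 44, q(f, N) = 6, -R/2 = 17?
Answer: 0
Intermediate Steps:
R = -34 (R = -2*17 = -34)
W = 24759
y = 0 (y = -43*(-34)*0 = 1462*0 = 0)
g = 24759/44 ≈ 562.70
y/g = 0/(24759/44) = 0*(44/24759) = 0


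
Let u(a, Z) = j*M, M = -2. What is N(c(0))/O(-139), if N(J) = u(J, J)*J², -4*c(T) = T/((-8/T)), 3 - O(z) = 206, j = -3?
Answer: 0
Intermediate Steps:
u(a, Z) = 6 (u(a, Z) = -3*(-2) = 6)
O(z) = -203 (O(z) = 3 - 1*206 = 3 - 206 = -203)
c(T) = T²/32 (c(T) = -T/(4*((-8/T))) = -T*(-T/8)/4 = -(-1)*T²/32 = T²/32)
N(J) = 6*J²
N(c(0))/O(-139) = (6*((1/32)*0²)²)/(-203) = (6*((1/32)*0)²)*(-1/203) = (6*0²)*(-1/203) = (6*0)*(-1/203) = 0*(-1/203) = 0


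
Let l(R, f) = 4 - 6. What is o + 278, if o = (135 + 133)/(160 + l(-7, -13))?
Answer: 22096/79 ≈ 279.70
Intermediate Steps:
l(R, f) = -2
o = 134/79 (o = (135 + 133)/(160 - 2) = 268/158 = 268*(1/158) = 134/79 ≈ 1.6962)
o + 278 = 134/79 + 278 = 22096/79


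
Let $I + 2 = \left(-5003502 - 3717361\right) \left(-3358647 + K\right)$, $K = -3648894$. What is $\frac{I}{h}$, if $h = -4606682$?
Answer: $- \frac{61111805027881}{4606682} \approx -1.3266 \cdot 10^{7}$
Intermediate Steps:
$I = 61111805027881$ ($I = -2 + \left(-5003502 - 3717361\right) \left(-3358647 - 3648894\right) = -2 - -61111805027883 = -2 + 61111805027883 = 61111805027881$)
$\frac{I}{h} = \frac{61111805027881}{-4606682} = 61111805027881 \left(- \frac{1}{4606682}\right) = - \frac{61111805027881}{4606682}$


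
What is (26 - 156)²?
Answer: 16900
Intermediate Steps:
(26 - 156)² = (-130)² = 16900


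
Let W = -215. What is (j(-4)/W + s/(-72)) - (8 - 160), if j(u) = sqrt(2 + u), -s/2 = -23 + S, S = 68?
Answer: 613/4 - I*sqrt(2)/215 ≈ 153.25 - 0.0065777*I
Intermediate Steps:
s = -90 (s = -2*(-23 + 68) = -2*45 = -90)
(j(-4)/W + s/(-72)) - (8 - 160) = (sqrt(2 - 4)/(-215) - 90/(-72)) - (8 - 160) = (sqrt(-2)*(-1/215) - 90*(-1/72)) - 1*(-152) = ((I*sqrt(2))*(-1/215) + 5/4) + 152 = (-I*sqrt(2)/215 + 5/4) + 152 = (5/4 - I*sqrt(2)/215) + 152 = 613/4 - I*sqrt(2)/215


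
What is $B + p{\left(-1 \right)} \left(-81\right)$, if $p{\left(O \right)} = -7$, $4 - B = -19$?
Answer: $590$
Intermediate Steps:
$B = 23$ ($B = 4 - -19 = 4 + 19 = 23$)
$B + p{\left(-1 \right)} \left(-81\right) = 23 - -567 = 23 + 567 = 590$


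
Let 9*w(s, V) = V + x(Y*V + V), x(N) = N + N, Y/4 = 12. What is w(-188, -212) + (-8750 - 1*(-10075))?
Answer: -1007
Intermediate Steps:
Y = 48 (Y = 4*12 = 48)
x(N) = 2*N
w(s, V) = 11*V (w(s, V) = (V + 2*(48*V + V))/9 = (V + 2*(49*V))/9 = (V + 98*V)/9 = (99*V)/9 = 11*V)
w(-188, -212) + (-8750 - 1*(-10075)) = 11*(-212) + (-8750 - 1*(-10075)) = -2332 + (-8750 + 10075) = -2332 + 1325 = -1007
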